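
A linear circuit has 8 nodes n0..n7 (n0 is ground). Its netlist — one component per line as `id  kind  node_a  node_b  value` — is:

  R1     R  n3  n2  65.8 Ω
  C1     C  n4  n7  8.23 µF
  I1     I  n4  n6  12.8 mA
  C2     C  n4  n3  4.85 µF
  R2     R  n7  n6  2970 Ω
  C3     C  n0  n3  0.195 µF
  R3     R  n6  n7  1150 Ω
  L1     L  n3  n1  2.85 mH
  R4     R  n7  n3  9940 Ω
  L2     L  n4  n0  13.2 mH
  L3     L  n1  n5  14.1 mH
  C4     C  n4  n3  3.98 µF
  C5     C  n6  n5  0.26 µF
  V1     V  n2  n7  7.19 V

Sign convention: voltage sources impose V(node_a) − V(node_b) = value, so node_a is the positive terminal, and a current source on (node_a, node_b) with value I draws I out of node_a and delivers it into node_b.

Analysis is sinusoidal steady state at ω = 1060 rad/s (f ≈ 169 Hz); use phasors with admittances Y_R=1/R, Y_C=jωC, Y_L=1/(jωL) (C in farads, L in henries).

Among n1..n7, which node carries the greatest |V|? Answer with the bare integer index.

MNA unknowns: 7 node voltages V₁..V_7 plus 1 source current (V1)
R1: Y=0.01520+0.000j on G[3,2]
C1: Y=0.000+0.008724j on G[4,7]
I1: z[4]−=0.0128, z[6]+=0.0128
C2: Y=0.000+0.005141j on G[4,3]
R2: Y=0.0003367+0.000j on G[7,6]
C3: Y=0.000+0.0002067j on G[0,3]
R3: Y=0.0008696+0.000j on G[6,7]
L1: Y=0.000-0.3310j on G[3,1]
R4: Y=0.0001006+0.000j on G[7,3]
L2: Y=0.000-0.07147j on G[4,0]
L3: Y=0.000-0.06691j on G[1,5]
C4: Y=0.000+0.004219j on G[4,3]
C5: Y=0.000+0.0002756j on G[6,5]
V1: row V2−V7=7.19, i_V1 at 2,7
solve → V1=2.947-1.543j, V2=3.972+0.2145j, V3=2.951-1.542j, V4=0.008534-0.004460j, V5=2.928-1.546j, V6=7.554-0.8425j, V7=-3.218+0.2145j
aux → i_V1=-0.01552-0.02670j

6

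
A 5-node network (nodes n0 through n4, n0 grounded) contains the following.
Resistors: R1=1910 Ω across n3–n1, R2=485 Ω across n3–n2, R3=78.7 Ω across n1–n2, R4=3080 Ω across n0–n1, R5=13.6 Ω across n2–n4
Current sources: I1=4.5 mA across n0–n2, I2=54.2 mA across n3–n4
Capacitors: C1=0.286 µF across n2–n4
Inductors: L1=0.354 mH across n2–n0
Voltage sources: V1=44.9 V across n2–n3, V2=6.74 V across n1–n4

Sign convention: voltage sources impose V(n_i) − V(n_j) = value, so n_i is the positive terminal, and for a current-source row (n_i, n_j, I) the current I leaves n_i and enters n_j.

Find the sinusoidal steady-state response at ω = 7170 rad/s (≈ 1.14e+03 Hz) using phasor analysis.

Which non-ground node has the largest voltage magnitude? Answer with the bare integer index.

3

Apply KCL at each of the 4 non-ground nodes and solve the resulting linear system.
Node n1: branches {R1, R3, R4, V2} → V_1 = 6.044+0.02281j
Node n2: branches {R2, I1, R3, R5, C1, L1, V1} → V_2 = 1.880e-05+0.006441j
Node n3: branches {R1, R2, I2, V1} → V_3 = -44.90+0.006441j
Node n4: branches {R5, C1, I2, V2} → V_4 = -0.6962+0.02281j
Source currents: i(V1)=-0.06505-8.571e-06j, i(V2)=-0.1054-0.0002240j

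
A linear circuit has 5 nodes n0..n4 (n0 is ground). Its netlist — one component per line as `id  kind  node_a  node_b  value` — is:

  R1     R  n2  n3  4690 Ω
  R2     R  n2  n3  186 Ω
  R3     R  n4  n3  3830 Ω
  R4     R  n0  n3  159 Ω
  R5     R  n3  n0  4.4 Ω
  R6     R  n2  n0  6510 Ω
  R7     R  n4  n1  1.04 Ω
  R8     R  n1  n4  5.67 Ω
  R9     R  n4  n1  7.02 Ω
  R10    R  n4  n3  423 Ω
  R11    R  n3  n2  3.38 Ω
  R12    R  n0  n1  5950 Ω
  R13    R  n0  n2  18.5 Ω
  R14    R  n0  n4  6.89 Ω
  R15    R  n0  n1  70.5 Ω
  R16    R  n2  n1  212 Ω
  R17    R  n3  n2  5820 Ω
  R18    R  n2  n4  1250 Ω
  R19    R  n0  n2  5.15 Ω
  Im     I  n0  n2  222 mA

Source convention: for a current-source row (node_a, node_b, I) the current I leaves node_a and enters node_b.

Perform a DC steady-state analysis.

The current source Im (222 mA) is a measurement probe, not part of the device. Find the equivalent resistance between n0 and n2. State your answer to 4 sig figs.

Apply KCL at each of the 4 non-ground nodes and solve the resulting linear system.
Node n1: branches {R7, R8, R9, R12, R15, R16} → V_1 = 0.02552
Node n2: branches {R1, R2, R6, R11, R13, R16, R17, R18, R19, Im} → V_2 = 0.5750
Node n3: branches {R1, R2, R3, R4, R5, R10, R11, R17} → V_3 = 0.3226
Node n4: branches {R3, R7, R8, R9, R10, R14, R18} → V_4 = 0.02378

R_eq = 2.590 Ω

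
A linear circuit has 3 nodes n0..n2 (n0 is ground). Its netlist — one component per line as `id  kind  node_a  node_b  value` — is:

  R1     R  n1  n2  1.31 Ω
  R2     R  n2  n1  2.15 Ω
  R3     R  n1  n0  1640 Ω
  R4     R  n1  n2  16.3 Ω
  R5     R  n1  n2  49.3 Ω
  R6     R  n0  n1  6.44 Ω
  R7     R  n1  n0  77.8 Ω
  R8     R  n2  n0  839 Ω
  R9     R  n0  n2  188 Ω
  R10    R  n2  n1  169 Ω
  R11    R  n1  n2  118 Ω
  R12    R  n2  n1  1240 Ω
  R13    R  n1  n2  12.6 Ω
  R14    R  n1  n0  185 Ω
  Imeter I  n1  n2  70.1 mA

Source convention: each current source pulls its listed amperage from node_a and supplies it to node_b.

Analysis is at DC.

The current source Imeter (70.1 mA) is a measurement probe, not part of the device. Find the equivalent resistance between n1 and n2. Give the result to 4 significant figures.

R_eq = 0.7087 Ω

Element admittances at DC:
  Y(R1) = 0.7634 S between n1,n2
  Y(R2) = 0.4651 S between n2,n1
  Y(R3) = 0.0006098 S between n1,n0
  Y(R4) = 0.06135 S between n1,n2
  Y(R5) = 0.02028 S between n1,n2
  Y(R6) = 0.1553 S between n0,n1
  Y(R7) = 0.01285 S between n1,n0
  Y(R8) = 0.001192 S between n2,n0
  Y(R9) = 0.005319 S between n0,n2
  Y(R10) = 0.005917 S between n2,n1
  Y(R11) = 0.008475 S between n1,n2
  Y(R12) = 0.0008065 S between n2,n1
  Y(R13) = 0.07937 S between n1,n2
  Y(R14) = 0.005405 S between n1,n0
  Imeter: injects 0.0701 A into n2 (from n1)
Assemble and solve the 2×2 MNA system:
  V(n1)=-0.001791  V(n2)=0.04789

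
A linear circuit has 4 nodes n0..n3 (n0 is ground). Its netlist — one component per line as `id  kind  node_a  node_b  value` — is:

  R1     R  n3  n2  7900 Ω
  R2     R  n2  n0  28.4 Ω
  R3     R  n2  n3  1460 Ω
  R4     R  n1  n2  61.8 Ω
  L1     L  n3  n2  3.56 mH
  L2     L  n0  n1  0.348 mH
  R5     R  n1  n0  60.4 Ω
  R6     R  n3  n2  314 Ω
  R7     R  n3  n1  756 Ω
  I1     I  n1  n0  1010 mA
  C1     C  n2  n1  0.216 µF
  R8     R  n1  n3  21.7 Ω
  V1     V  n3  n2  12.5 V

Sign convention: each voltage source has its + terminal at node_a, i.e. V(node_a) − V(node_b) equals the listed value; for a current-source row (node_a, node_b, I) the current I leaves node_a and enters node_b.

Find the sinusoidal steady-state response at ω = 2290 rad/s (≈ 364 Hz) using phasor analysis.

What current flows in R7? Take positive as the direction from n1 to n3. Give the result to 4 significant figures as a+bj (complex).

Apply KCL at each of the 3 non-ground nodes and solve the resulting linear system.
Node n1: branches {R4, L2, R5, R7, I1, C1, R8} → V_1 = -0.01904-0.6360j
Node n2: branches {R1, R2, R3, R4, L1, R6, C1, V1} → V_2 = -6.009-0.3794j
Node n3: branches {R1, R3, L1, R6, R7, R8, V1} → V_3 = 6.491-0.3794j
Source currents: i(V1)=-0.3586+1.521j

-0.008611-0.0003395j A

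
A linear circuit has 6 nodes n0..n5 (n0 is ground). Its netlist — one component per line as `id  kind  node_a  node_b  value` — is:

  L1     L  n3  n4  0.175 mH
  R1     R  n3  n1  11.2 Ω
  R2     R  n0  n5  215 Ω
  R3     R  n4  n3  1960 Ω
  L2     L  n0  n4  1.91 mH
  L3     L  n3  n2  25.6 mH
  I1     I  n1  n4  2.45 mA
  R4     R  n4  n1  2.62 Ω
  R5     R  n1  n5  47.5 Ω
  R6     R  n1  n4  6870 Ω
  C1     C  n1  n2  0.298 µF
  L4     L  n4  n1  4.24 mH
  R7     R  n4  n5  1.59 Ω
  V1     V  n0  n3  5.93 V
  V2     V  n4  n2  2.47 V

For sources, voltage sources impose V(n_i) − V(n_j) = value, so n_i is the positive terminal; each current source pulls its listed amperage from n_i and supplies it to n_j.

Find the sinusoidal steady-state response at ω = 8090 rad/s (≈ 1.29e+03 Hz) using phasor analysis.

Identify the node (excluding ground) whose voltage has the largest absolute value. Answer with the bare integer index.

MNA unknowns: 5 node voltages V₁..V_5 plus 2 source currents (V1, V2)
L1: Y=0.000-0.7063j on G[3,4]
R1: Y=0.08929+0.000j on G[3,1]
R2: Y=0.004651+0.000j on G[0,5]
R3: Y=0.0005102+0.000j on G[4,3]
L2: Y=0.000-0.06472j on G[0,4]
L3: Y=0.000-0.004828j on G[3,2]
I1: z[1]−=0.00245, z[4]+=0.00245
R4: Y=0.3817+0.000j on G[4,1]
R5: Y=0.02105+0.000j on G[1,5]
R6: Y=0.0001456+0.000j on G[1,4]
C1: Y=0.000+0.002411j on G[1,2]
L4: Y=0.000-0.02915j on G[4,1]
R7: Y=0.6289+0.000j on G[4,5]
V1: row V0−V3=5.93, i_V1 at 0,3
V2: row V4−V2=2.47, i_V2 at 4,2
solve → V1=-5.518-0.02989j, V2=-7.894-0.01543j, V3=-5.930+0.000j, V4=-5.424-0.01543j, V5=-5.388-0.01579j
aux → i_V1=-0.02606+0.3509j, i_V2=-0.0001094+0.003754j

2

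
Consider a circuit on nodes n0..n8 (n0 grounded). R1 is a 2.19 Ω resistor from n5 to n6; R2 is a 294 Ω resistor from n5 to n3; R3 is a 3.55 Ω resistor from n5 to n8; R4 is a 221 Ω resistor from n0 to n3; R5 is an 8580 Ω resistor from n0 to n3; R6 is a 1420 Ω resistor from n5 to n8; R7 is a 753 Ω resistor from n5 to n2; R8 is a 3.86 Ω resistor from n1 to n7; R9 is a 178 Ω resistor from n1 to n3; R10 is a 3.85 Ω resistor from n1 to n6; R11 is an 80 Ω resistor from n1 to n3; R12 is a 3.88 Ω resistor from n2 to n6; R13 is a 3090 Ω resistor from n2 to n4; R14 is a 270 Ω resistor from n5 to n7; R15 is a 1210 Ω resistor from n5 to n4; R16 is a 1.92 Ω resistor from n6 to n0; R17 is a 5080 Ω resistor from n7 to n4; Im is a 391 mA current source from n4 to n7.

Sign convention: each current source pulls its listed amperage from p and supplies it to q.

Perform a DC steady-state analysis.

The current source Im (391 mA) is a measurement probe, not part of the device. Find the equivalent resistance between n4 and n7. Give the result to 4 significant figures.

R_eq = 748.8 Ω

Apply KCL at each of the 8 non-ground nodes and solve the resulting linear system.
Node n1: branches {R8, R9, R10, R11} → V_1 = 1.204
Node n2: branches {R7, R12, R13} → V_2 = -0.3716
Node n3: branches {R2, R4, R5, R9, R11} → V_3 = 0.7693
Node n4: branches {R13, R15, R17, Im} → V_4 = -290.3
Node n5: branches {R1, R2, R3, R6, R7, R14, R15} → V_5 = -0.4977
Node n6: branches {R1, R10, R12, R16} → V_6 = -0.006856
Node n7: branches {R8, R14, R17, Im} → V_7 = 2.449
Node n8: branches {R3, R6} → V_8 = -0.4977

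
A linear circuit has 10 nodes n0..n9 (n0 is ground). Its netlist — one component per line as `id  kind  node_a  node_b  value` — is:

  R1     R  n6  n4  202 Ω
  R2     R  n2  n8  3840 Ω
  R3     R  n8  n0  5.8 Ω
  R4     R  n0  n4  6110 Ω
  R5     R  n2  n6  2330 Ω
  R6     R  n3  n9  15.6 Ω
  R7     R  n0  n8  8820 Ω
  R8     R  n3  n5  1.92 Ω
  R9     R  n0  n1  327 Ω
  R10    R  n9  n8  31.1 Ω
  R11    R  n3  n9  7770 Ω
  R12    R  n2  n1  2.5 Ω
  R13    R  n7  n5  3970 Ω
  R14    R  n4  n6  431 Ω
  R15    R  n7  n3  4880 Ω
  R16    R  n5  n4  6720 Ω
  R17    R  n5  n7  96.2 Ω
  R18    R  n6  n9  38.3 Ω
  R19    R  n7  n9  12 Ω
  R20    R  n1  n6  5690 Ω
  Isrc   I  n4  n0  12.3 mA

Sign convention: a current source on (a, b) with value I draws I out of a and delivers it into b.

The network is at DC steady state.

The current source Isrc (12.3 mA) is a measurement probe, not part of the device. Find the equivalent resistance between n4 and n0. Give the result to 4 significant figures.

MNA unknowns: 9 node voltages V₁..V_9
R1: Y=0.004950 on G[6,4]
R2: Y=0.0002604 on G[2,8]
R3: Y=0.1724 on G[8,0]
R4: Y=0.0001637 on G[0,4]
R5: Y=0.0004292 on G[2,6]
R6: Y=0.06410 on G[3,9]
R7: Y=0.0001134 on G[0,8]
R8: Y=0.5208 on G[3,5]
R9: Y=0.003058 on G[0,1]
R10: Y=0.03215 on G[9,8]
R11: Y=0.0001287 on G[3,9]
R12: Y=0.4000 on G[2,1]
R13: Y=0.0002519 on G[7,5]
R14: Y=0.002320 on G[4,6]
R15: Y=0.0002049 on G[7,3]
R16: Y=0.0001488 on G[5,4]
R17: Y=0.01040 on G[5,7]
R18: Y=0.02611 on G[6,9]
R19: Y=0.08333 on G[7,9]
R20: Y=0.0001757 on G[1,6]
Isrc: z[4]−=0.0123, z[0]+=0.0123
solve → V1=-0.1355, V2=-0.1362, V3=-0.4272, V4=-2.446, V5=-0.4277, V6=-0.8509, V7=-0.4237, V8=-0.06657, V9=-0.4232

R_eq = 198.9 Ω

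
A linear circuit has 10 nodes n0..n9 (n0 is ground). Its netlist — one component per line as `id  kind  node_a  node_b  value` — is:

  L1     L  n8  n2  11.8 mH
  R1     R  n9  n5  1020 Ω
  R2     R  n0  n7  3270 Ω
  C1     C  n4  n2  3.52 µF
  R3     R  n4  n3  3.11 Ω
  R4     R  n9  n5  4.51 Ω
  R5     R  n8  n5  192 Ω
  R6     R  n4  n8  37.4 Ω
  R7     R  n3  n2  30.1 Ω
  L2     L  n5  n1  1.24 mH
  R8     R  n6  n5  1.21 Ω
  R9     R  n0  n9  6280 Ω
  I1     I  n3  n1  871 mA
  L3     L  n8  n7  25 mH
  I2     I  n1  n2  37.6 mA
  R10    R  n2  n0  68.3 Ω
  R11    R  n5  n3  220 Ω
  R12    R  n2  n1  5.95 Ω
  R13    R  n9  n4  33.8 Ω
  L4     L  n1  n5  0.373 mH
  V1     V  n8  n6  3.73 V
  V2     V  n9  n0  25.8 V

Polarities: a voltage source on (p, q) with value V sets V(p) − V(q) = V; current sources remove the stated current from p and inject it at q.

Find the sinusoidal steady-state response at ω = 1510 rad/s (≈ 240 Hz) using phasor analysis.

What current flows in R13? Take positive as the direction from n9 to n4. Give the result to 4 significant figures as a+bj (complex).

0.2578-0.0001530j A

Apply KCL at each of the 9 non-ground nodes and solve the resulting linear system.
Node n1: branches {L2, I1, I2, R12, L4} → V_1 = 25.54+0.2611j
Node n2: branches {L1, C1, R7, I2, R10, R12} → V_2 = 22.87-1.451j
Node n3: branches {R3, R7, I1, R11} → V_3 = 15.30-0.1283j
Node n4: branches {C1, R3, R6, R13} → V_4 = 17.09+0.005172j
Node n5: branches {R1, R4, R5, L2, R8, R11, L4} → V_5 = 25.41+0.09452j
Node n6: branches {R8, V1} → V_6 = 24.88+0.4671j
Node n7: branches {R2, L3} → V_7 = 28.61+0.1368j
Node n8: branches {L1, R5, R6, L3, V1} → V_8 = 28.61+0.4671j
Node n9: branches {R1, R4, R9, R13, V2} → V_9 = 25.80+0.000j
Source currents: i(V1)=-0.4412+0.3079j, i(V2)=-0.3477+0.02120j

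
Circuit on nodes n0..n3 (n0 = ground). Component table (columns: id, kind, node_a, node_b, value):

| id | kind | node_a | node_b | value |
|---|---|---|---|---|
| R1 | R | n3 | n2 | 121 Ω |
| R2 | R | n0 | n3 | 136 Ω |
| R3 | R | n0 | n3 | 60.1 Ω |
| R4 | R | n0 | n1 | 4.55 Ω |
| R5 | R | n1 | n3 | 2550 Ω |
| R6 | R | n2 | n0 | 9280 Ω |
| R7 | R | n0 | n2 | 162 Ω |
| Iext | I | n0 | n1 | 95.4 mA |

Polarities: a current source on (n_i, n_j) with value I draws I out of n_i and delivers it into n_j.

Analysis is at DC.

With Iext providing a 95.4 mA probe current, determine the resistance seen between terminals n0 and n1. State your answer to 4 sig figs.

MNA unknowns: 3 node voltages V₁..V_3
R1: Y=0.008264 on G[3,2]
R2: Y=0.007353 on G[0,3]
R3: Y=0.01664 on G[0,3]
R4: Y=0.2198 on G[0,1]
R5: Y=0.0003922 on G[1,3]
R6: Y=0.0001078 on G[2,0]
R7: Y=0.006173 on G[0,2]
Iext: z[0]−=0.0954, z[1]+=0.0954
solve → V1=0.4333, V2=0.003454, V3=0.006079

R_eq = 4.542 Ω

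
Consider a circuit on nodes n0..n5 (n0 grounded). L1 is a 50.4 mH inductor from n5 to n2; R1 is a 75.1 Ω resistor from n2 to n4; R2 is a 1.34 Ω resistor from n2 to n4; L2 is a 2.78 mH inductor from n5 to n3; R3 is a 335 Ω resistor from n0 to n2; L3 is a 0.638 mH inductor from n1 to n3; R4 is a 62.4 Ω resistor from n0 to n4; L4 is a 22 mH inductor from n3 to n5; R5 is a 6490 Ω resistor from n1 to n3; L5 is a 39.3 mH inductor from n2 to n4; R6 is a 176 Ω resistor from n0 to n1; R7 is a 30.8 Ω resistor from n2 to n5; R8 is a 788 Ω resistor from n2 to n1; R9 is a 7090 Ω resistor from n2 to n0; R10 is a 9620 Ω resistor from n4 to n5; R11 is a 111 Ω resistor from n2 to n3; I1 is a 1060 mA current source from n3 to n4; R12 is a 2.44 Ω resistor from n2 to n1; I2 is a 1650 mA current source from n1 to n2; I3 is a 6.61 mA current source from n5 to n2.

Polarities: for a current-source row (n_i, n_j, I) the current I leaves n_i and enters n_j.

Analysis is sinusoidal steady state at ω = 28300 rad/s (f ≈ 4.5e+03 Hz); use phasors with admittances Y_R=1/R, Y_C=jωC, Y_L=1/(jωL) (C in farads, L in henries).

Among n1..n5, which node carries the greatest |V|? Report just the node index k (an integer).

MNA unknowns: 5 node voltages V₁..V_5
L1: Y=0.000-0.0007011j on G[5,2]
R1: Y=0.01332+0.000j on G[2,4]
R2: Y=0.7463+0.000j on G[2,4]
L2: Y=0.000-0.01271j on G[5,3]
R3: Y=0.002985+0.000j on G[0,2]
L3: Y=0.000-0.05539j on G[1,3]
R4: Y=0.01603+0.000j on G[0,4]
L4: Y=0.000-0.001606j on G[3,5]
R5: Y=0.0001541+0.000j on G[1,3]
L5: Y=0.000-0.0008991j on G[2,4]
R6: Y=0.005682+0.000j on G[0,1]
R7: Y=0.03247+0.000j on G[2,5]
R8: Y=0.001269+0.000j on G[2,1]
R9: Y=0.0001410+0.000j on G[2,0]
R10: Y=0.0001040+0.000j on G[4,5]
R11: Y=0.009009+0.000j on G[2,3]
I1: z[3]−=1.06, z[4]+=1.06
R12: Y=0.4098+0.000j on G[2,1]
I2: z[1]−=1.65, z[2]+=1.65
I3: z[5]−=0.00661, z[2]+=0.00661
solve → V1=-5.384+0.1960j, V2=0.4627-0.06056j, V3=-7.348-13.96j, V4=1.819-0.05768j, V5=-6.046+0.3720j

3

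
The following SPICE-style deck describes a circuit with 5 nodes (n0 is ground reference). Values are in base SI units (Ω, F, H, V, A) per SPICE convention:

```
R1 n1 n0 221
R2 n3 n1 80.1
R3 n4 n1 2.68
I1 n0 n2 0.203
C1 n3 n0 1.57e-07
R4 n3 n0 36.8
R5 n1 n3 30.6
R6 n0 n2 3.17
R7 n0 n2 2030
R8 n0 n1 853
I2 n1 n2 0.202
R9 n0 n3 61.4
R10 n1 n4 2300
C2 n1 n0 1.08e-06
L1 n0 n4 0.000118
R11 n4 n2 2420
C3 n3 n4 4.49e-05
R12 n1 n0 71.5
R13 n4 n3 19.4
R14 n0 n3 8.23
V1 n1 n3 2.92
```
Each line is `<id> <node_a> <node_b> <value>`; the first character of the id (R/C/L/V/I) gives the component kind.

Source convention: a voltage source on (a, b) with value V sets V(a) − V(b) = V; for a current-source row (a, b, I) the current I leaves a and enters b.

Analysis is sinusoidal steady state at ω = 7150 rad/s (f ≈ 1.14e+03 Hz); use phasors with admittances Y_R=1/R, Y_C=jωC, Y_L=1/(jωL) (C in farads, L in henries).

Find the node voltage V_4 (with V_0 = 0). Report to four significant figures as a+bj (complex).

MNA unknowns: 4 node voltages V₁..V_4 plus 1 source current (V1)
R1: Y=0.004525+0.000j on G[1,0]
R2: Y=0.01248+0.000j on G[3,1]
R3: Y=0.3731+0.000j on G[4,1]
I1: z[0]−=0.203, z[2]+=0.203
C1: Y=0.000+0.001123j on G[3,0]
R4: Y=0.02717+0.000j on G[3,0]
R5: Y=0.03268+0.000j on G[1,3]
R6: Y=0.3155+0.000j on G[0,2]
R7: Y=0.0004926+0.000j on G[0,2]
R8: Y=0.001172+0.000j on G[0,1]
I2: z[1]−=0.202, z[2]+=0.202
R9: Y=0.01629+0.000j on G[0,3]
R10: Y=0.0004348+0.000j on G[1,4]
C2: Y=0.000+0.007722j on G[1,0]
L1: Y=0.000-1.185j on G[0,4]
R11: Y=0.0004132+0.000j on G[4,2]
C3: Y=0.000+0.3210j on G[3,4]
R12: Y=0.01399+0.000j on G[1,0]
R13: Y=0.05155+0.000j on G[4,3]
R14: Y=0.1215+0.000j on G[0,3]
V1: row V1−V3=2.92, i_V1 at 1,3
solve → V1=1.304+0.9466j, V2=1.280+5.260e-05j, V3=-1.616+0.9466j, V4=0.1544+0.04027j
aux → i_V1=-0.7817-0.3673j

0.1544+0.04027j V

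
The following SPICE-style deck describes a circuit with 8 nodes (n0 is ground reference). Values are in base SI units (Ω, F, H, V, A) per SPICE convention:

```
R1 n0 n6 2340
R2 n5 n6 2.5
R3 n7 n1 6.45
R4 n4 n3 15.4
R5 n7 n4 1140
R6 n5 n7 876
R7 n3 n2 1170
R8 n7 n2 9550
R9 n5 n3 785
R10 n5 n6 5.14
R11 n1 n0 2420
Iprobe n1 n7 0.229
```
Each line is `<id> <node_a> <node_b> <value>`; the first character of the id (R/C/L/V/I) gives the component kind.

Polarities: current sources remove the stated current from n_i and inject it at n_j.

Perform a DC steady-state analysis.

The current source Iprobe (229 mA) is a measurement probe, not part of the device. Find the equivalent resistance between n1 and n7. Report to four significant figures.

MNA unknowns: 7 node voltages V₁..V_7
R1: Y=0.0004274 on G[0,6]
R2: Y=0.4000 on G[5,6]
R3: Y=0.1550 on G[7,1]
R4: Y=0.06494 on G[4,3]
R5: Y=0.0008772 on G[7,4]
R6: Y=0.001142 on G[5,7]
R7: Y=0.0008547 on G[3,2]
R8: Y=0.0001047 on G[7,2]
R9: Y=0.001274 on G[5,3]
R10: Y=0.1946 on G[5,6]
R11: Y=0.0004132 on G[1,0]
Iprobe: z[1]−=0.229, z[7]+=0.229
solve → V1=-0.6668, V2=0.7255, V3=0.7153, V4=0.7166, V5=0.6453, V6=0.6448, V7=0.8084

R_eq = 6.442 Ω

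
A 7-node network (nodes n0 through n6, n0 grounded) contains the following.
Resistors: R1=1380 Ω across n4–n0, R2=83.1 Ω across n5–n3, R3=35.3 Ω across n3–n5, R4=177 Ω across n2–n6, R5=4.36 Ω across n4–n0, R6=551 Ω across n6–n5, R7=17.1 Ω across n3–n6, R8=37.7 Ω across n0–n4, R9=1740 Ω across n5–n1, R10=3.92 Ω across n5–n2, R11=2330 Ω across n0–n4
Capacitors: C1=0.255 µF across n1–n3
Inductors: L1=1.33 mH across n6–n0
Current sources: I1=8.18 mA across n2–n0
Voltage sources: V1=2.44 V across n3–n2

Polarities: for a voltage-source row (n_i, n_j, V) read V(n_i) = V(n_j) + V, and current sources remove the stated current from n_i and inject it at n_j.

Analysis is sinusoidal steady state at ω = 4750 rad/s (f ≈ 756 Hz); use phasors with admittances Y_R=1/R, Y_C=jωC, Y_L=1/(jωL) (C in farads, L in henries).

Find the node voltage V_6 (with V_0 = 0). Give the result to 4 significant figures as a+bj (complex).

0.000-0.05168j V

MNA unknowns: 6 node voltages V₁..V_6 plus 1 source current (V1)
R1: Y=0.0007246+0.000j on G[4,0]
R2: Y=0.01203+0.000j on G[5,3]
R3: Y=0.02833+0.000j on G[3,5]
R4: Y=0.005650+0.000j on G[2,6]
R5: Y=0.2294+0.000j on G[4,0]
R6: Y=0.001815+0.000j on G[6,5]
R7: Y=0.05848+0.000j on G[3,6]
C1: Y=0.000+0.001211j on G[1,3]
R8: Y=0.02653+0.000j on G[0,4]
R9: Y=0.0005747+0.000j on G[5,1]
R10: Y=0.2551+0.000j on G[5,2]
R11: Y=0.0004292+0.000j on G[0,4]
L1: Y=0.000-0.1583j on G[6,0]
I1: z[2]−=0.00818, z[0]+=0.00818
V1: row V3−V2=2.44, i_V1 at 3,2
solve → V1=-0.2411+0.7585j, V2=-2.297-0.05172j, V3=0.1426-0.05172j, V4=0.000+0.000j, V5=-1.949-0.05016j, V6=0.000-0.05168j
aux → i_V1=-0.09373-0.0003991j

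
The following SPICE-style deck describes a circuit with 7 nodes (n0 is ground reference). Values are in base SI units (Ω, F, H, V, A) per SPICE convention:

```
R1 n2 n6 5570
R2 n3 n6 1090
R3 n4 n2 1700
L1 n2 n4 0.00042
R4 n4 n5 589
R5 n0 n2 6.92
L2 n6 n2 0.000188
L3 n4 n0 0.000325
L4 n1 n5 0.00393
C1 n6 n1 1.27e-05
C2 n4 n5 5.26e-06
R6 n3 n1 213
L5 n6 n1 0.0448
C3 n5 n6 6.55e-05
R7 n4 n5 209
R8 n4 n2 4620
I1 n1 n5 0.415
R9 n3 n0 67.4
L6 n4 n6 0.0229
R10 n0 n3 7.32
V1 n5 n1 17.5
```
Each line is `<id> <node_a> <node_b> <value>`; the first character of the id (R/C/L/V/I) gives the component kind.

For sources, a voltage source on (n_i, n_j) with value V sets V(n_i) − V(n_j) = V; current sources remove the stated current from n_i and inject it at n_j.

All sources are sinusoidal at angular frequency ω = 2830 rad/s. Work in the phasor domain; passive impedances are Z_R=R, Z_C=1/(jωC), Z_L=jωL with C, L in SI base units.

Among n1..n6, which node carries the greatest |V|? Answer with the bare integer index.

MNA unknowns: 6 node voltages V₁..V_6 plus 1 source current (V1)
R1: Y=0.0001795+0.000j on G[2,6]
R2: Y=0.0009174+0.000j on G[3,6]
R3: Y=0.0005882+0.000j on G[4,2]
L1: Y=0.000-0.8413j on G[2,4]
R4: Y=0.001698+0.000j on G[4,5]
R5: Y=0.1445+0.000j on G[0,2]
L2: Y=0.000-1.880j on G[6,2]
L3: Y=0.000-1.087j on G[4,0]
L4: Y=0.000-0.08991j on G[1,5]
C1: Y=0.000+0.03594j on G[6,1]
C2: Y=0.000+0.01489j on G[4,5]
R6: Y=0.004695+0.000j on G[3,1]
L5: Y=0.000-0.007887j on G[6,1]
C3: Y=0.000+0.1854j on G[5,6]
R7: Y=0.004785+0.000j on G[4,5]
R8: Y=0.0002165+0.000j on G[4,2]
I1: z[1]−=0.415, z[5]+=0.415
R9: Y=0.01484+0.000j on G[3,0]
L6: Y=0.000-0.01543j on G[4,6]
R10: Y=0.1366+0.000j on G[0,3]
V1: row V5−V1=17.5, i_V1 at 5,1
solve → V1=-15.26-0.1159j, V2=0.06742+0.1034j, V3=-0.4558-0.002701j, V4=0.01337+0.05452j, V5=2.237-0.1159j, V6=0.08365+0.1305j
aux → i_V1=0.3524+1.142j

1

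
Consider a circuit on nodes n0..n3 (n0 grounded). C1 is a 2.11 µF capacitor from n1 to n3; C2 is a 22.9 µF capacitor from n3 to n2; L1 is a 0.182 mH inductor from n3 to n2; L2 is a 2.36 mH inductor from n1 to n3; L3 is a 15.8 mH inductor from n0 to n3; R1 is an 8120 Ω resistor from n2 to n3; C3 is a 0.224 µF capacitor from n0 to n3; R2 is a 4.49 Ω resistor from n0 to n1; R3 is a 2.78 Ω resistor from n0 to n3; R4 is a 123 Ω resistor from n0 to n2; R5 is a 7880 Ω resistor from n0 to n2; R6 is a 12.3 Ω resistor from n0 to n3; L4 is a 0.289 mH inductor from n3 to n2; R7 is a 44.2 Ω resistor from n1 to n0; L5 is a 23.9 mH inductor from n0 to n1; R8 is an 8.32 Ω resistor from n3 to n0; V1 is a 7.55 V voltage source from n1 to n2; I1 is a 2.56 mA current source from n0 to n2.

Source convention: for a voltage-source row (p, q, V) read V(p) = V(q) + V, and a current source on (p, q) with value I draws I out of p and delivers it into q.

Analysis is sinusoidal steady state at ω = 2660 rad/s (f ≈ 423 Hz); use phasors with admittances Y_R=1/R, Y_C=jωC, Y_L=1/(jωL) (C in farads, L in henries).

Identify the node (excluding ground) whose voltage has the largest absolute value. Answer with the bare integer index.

1

Element admittances at ω=2660 rad/s:
  Y(C1) = 0.000+0.005613j S between n1,n3
  Y(C2) = 0.000+0.06091j S between n3,n2
  Y(L1) = 0.000-2.066j S between n3,n2
  Y(L2) = 0.000-0.1593j S between n1,n3
  Y(L3) = 0.000-0.02379j S between n0,n3
  Y(R1) = 0.0001232+0.000j S between n2,n3
  Y(C3) = 0.000+0.0005958j S between n0,n3
  Y(R2) = 0.2227+0.000j S between n0,n1
  Y(R3) = 0.3597+0.000j S between n0,n3
  Y(R4) = 0.008130+0.000j S between n0,n2
  Y(R5) = 0.0001269+0.000j S between n0,n2
  Y(R6) = 0.08130+0.000j S between n0,n3
  Y(L4) = 0.000-1.301j S between n3,n2
  Y(R7) = 0.02262+0.000j S between n1,n0
  Y(L5) = 0.000-0.01573j S between n0,n1
  Y(R8) = 0.1202+0.000j S between n3,n0
  V1: constraint V(n1)−V(n2) = 7.55
  I1: injects 0.00256 A into n2 (from n0)
Assemble and solve the 4×4 MNA system:
  V(n1)=5.023-0.2044j  V(n2)=-2.527-0.2044j  V(n3)=-2.154+0.1441j
  i(V1)=-1.175+1.232j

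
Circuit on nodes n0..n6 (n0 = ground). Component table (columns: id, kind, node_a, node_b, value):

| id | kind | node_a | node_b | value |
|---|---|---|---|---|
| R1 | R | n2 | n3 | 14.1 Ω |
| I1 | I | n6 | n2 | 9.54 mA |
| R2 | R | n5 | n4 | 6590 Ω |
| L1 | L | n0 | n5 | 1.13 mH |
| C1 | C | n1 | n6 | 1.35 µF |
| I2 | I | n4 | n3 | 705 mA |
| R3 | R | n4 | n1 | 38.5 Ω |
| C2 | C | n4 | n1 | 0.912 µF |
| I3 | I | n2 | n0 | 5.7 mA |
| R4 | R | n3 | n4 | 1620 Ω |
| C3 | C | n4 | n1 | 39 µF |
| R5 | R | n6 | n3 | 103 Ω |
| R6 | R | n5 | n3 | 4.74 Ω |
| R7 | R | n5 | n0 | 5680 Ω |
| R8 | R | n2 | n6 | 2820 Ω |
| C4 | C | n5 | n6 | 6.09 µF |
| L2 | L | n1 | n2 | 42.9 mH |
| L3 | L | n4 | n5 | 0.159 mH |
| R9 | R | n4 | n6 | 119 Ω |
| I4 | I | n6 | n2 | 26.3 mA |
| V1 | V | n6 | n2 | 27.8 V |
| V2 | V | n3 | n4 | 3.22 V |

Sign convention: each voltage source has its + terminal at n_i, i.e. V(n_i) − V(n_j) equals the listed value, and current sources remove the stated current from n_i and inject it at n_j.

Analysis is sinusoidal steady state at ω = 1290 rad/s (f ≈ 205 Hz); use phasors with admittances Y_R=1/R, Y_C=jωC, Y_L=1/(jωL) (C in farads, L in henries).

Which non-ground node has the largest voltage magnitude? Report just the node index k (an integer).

6

MNA unknowns: 6 node voltages V₁..V_6 plus 2 source currents (V1, V2)
R1: Y=0.07092+0.000j on G[2,3]
I1: z[6]−=0.00954, z[2]+=0.00954
R2: Y=0.0001517+0.000j on G[5,4]
L1: Y=0.000-0.6860j on G[0,5]
C1: Y=0.000+0.001741j on G[1,6]
I2: z[4]−=0.705, z[3]+=0.705
R3: Y=0.02597+0.000j on G[4,1]
C2: Y=0.000+0.001176j on G[4,1]
I3: z[2]−=0.0057, z[0]+=0.0057
R4: Y=0.0006173+0.000j on G[3,4]
C3: Y=0.000+0.05031j on G[4,1]
R5: Y=0.009709+0.000j on G[6,3]
R6: Y=0.2110+0.000j on G[5,3]
R7: Y=0.0001761+0.000j on G[5,0]
R8: Y=0.0003546+0.000j on G[2,6]
C4: Y=0.000+0.007856j on G[5,6]
L2: Y=0.000-0.01807j on G[1,2]
L3: Y=0.000-4.875j on G[4,5]
R9: Y=0.008403+0.000j on G[4,6]
I4: z[6]−=0.0263, z[2]+=0.0263
V1: row V6−V2=27.8, i_V1 at 6,2
V2: row V3−V4=3.22, i_V2 at 3,4
solve → V1=0.8169+1.975j, V2=-2.072-3.500j, V3=3.255-0.1560j, V4=0.03506-0.1560j, V5=-2.132e-06-0.008309j, V6=25.73-3.500j
aux → i_V1=-0.5167-0.1849j, i_V2=-0.1434-0.2385j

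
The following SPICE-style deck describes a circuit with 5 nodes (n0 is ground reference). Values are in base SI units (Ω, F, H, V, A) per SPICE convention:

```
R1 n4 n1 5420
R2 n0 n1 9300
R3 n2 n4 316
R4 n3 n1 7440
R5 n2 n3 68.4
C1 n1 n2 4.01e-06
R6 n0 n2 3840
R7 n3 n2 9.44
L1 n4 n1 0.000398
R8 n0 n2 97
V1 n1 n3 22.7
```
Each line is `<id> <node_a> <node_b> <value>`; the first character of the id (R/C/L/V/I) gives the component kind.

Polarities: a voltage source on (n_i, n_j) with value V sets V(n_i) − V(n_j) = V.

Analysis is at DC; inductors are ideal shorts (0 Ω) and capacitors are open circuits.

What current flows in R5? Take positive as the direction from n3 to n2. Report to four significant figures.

Element admittances at DC:
  Y(R1) = 0.0001845 S between n4,n1
  Y(R2) = 0.0001075 S between n0,n1
  Y(R3) = 0.003165 S between n2,n4
  Y(R4) = 0.0001344 S between n3,n1
  Y(R5) = 0.01462 S between n2,n3
  Y(C1) = 0.000 S between n1,n2
  Y(R6) = 0.0002604 S between n0,n2
  Y(R7) = 0.1059 S between n3,n2
  L1: short n4↔n1 (DC inductor)
  Y(R8) = 0.01031 S between n0,n2
  V1: constraint V(n1)−V(n3) = 22.7
Assemble and solve the 6×6 MNA system:
  V(n1)=21.88  V(n2)=-0.2226  V(n3)=-0.8222  V(n4)=21.88
  i(L1)=-0.06994  i(V1)=-0.07534

-0.008767 A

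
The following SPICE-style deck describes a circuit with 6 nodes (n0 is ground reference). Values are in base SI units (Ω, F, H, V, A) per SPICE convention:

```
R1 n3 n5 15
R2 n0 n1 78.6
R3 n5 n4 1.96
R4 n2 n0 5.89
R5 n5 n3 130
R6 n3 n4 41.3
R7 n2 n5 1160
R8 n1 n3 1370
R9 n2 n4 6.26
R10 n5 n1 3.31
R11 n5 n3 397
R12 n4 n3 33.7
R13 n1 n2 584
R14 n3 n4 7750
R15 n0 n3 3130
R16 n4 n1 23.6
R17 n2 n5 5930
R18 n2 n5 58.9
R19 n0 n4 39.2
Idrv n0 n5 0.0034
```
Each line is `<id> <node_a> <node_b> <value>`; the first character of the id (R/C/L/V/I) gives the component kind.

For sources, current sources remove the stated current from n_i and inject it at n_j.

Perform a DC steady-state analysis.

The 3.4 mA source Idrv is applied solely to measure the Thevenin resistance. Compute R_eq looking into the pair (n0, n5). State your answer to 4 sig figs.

Element admittances at DC:
  Y(R1) = 0.06667 S between n3,n5
  Y(R2) = 0.01272 S between n0,n1
  Y(R3) = 0.5102 S between n5,n4
  Y(R4) = 0.1698 S between n2,n0
  Y(R5) = 0.007692 S between n5,n3
  Y(R6) = 0.02421 S between n3,n4
  Y(R7) = 0.0008621 S between n2,n5
  Y(R8) = 0.0007299 S between n1,n3
  Y(R9) = 0.1597 S between n2,n4
  Y(R10) = 0.3021 S between n5,n1
  Y(R11) = 0.002519 S between n5,n3
  Y(R12) = 0.02967 S between n4,n3
  Y(R13) = 0.001712 S between n1,n2
  Y(R14) = 0.0001290 S between n3,n4
  Y(R15) = 0.0003195 S between n0,n3
  Y(R16) = 0.04237 S between n4,n1
  Y(R17) = 0.0001686 S between n2,n5
  Y(R18) = 0.01698 S between n2,n5
  Y(R19) = 0.02551 S between n0,n4
  Idrv: injects 0.0034 A into n5 (from n0)
Assemble and solve the 5×5 MNA system:
  V(n1)=0.02935  V(n2)=0.01381  V(n3)=0.02907  V(n4)=0.02637  V(n5)=0.03109

R_eq = 9.144 Ω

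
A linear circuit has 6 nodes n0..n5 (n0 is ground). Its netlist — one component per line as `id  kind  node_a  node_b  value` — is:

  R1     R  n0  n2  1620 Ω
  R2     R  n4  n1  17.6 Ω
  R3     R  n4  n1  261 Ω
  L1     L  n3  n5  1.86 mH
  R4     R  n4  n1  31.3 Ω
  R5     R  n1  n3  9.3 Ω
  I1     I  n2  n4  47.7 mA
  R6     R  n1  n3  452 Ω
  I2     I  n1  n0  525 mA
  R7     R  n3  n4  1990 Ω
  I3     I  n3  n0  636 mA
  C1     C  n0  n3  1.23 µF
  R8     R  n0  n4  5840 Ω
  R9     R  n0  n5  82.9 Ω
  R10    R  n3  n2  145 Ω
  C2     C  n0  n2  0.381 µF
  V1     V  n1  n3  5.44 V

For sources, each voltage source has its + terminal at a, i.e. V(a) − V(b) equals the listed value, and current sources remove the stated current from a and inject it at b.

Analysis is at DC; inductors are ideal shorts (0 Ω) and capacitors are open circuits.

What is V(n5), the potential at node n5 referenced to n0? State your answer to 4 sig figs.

-90.47 V

Element admittances at DC:
  Y(R1) = 0.0006173 S between n0,n2
  Y(R2) = 0.05682 S between n4,n1
  Y(R3) = 0.003831 S between n4,n1
  L1: short n3↔n5 (DC inductor)
  Y(R4) = 0.03195 S between n4,n1
  Y(R5) = 0.1075 S between n1,n3
  I1: injects 0.0477 A into n4 (from n2)
  Y(R6) = 0.002212 S between n1,n3
  I2: injects 0.525 A into n0 (from n1)
  Y(R7) = 0.0005025 S between n3,n4
  I3: injects 0.636 A into n0 (from n3)
  Y(C1) = 0.000 S between n0,n3
  Y(R8) = 0.0001712 S between n0,n4
  Y(R9) = 0.01206 S between n0,n5
  Y(R10) = 0.006897 S between n3,n2
  Y(C2) = 0.000 S between n0,n2
  V1: constraint V(n1)−V(n3) = 5.44
Assemble and solve the 7×7 MNA system:
  V(n1)=-85.03  V(n2)=-89.39  V(n3)=-90.47  V(n4)=-84.40  V(n5)=-90.47
  i(L1)=-1.091  i(V1)=-1.063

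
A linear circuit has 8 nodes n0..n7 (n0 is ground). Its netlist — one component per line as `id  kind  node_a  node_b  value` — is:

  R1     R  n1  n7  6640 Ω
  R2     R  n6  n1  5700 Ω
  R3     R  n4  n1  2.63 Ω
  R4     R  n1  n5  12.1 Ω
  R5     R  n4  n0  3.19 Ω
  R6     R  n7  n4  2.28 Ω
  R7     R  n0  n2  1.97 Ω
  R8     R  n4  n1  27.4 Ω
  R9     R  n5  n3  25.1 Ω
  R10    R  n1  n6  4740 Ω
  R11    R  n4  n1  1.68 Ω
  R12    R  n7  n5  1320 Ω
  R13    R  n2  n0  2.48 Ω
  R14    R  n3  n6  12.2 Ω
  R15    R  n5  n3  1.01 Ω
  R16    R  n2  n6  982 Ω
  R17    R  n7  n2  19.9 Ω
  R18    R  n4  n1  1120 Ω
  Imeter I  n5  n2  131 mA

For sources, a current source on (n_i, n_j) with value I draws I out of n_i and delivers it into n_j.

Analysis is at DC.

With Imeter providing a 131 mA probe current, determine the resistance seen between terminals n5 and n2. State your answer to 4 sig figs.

Element admittances at DC:
  Y(R1) = 0.0001506 S between n1,n7
  Y(R2) = 0.0001754 S between n6,n1
  Y(R3) = 0.3802 S between n4,n1
  Y(R4) = 0.08264 S between n1,n5
  Y(R5) = 0.3135 S between n4,n0
  Y(R6) = 0.4386 S between n7,n4
  Y(R7) = 0.5076 S between n0,n2
  Y(R8) = 0.03650 S between n4,n1
  Y(R9) = 0.03984 S between n5,n3
  Y(R10) = 0.0002110 S between n1,n6
  Y(R11) = 0.5952 S between n4,n1
  Y(R12) = 0.0007576 S between n7,n5
  Y(R13) = 0.4032 S between n2,n0
  Y(R14) = 0.08197 S between n3,n6
  Y(R15) = 0.9901 S between n5,n3
  Y(R16) = 0.001018 S between n2,n6
  Y(R17) = 0.05025 S between n7,n2
  Y(R18) = 0.0008929 S between n4,n1
  Imeter: injects 0.131 A into n2 (from n5)
Assemble and solve the 7×7 MNA system:
  V(n1)=-0.4701  V(n2)=0.1184  V(n3)=-2.004  V(n4)=-0.3441  V(n5)=-2.007  V(n6)=-1.971  V(n7)=-0.2993

R_eq = 16.22 Ω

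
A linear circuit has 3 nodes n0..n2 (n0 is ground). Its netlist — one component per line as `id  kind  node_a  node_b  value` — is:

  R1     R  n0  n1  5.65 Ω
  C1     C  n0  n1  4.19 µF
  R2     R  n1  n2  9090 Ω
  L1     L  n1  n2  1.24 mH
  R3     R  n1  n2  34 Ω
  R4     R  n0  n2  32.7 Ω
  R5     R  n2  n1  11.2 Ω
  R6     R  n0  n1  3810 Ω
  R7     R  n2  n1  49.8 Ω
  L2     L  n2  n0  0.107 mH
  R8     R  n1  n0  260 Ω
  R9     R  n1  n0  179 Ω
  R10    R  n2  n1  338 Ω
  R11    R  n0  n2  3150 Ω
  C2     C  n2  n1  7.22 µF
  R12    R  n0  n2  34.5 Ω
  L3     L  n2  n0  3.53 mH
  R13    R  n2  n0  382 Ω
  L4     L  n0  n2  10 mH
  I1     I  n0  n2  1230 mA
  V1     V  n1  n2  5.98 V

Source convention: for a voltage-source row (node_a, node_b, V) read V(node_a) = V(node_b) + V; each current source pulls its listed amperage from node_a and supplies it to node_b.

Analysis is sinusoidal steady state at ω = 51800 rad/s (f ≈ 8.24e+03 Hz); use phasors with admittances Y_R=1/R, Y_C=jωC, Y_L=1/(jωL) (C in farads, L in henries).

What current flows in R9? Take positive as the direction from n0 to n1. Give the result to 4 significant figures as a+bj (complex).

Element admittances at ω=51800 rad/s:
  Y(R1) = 0.1770+0.000j S between n0,n1
  Y(C1) = 0.000+0.2170j S between n0,n1
  Y(R2) = 0.0001100+0.000j S between n1,n2
  Y(L1) = 0.000-0.01557j S between n1,n2
  Y(R3) = 0.02941+0.000j S between n1,n2
  Y(R4) = 0.03058+0.000j S between n0,n2
  Y(R5) = 0.08929+0.000j S between n2,n1
  Y(R6) = 0.0002625+0.000j S between n0,n1
  Y(R7) = 0.02008+0.000j S between n2,n1
  Y(L2) = 0.000-0.1804j S between n2,n0
  Y(R8) = 0.003846+0.000j S between n1,n0
  Y(R9) = 0.005587+0.000j S between n1,n0
  Y(R10) = 0.002959+0.000j S between n2,n1
  Y(R11) = 0.0003175+0.000j S between n0,n2
  Y(C2) = 0.000+0.3740j S between n2,n1
  Y(R12) = 0.02899+0.000j S between n0,n2
  Y(L3) = 0.000-0.005469j S between n2,n0
  Y(R13) = 0.002618+0.000j S between n2,n0
  Y(L4) = 0.000-0.001931j S between n0,n2
  I1: injects 1.23 A into n2 (from n0)
  V1: constraint V(n1)−V(n2) = 5.98
Assemble and solve the 3×3 MNA system:
  V(n1)=5.827-5.191j  V(n2)=-0.1528-5.191j
  i(V1)=-3.063-2.439j

-0.03255+0.02900j A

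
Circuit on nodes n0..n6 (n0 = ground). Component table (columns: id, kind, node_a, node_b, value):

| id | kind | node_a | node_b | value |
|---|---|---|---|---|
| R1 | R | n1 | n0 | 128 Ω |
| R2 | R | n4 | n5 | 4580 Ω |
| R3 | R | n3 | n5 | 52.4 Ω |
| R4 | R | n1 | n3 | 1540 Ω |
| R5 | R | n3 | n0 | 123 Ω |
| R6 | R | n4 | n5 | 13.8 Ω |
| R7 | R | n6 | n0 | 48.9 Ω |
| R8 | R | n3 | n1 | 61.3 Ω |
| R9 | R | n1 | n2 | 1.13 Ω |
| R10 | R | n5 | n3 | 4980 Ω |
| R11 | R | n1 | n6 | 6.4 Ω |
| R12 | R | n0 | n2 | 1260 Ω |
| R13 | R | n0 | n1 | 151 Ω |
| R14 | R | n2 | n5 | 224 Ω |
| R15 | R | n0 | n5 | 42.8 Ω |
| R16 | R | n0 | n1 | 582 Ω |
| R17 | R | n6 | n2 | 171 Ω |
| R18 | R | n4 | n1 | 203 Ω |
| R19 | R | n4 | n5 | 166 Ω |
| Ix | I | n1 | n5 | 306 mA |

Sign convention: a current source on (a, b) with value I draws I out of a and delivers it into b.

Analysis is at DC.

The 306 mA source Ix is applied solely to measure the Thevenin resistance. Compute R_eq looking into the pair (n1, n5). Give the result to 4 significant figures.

R_eq = 31.03 Ω

Apply KCL at each of the 6 non-ground nodes and solve the resulting linear system.
Node n1: branches {R1, R4, R8, R9, R11, R13, R16, R18, Ix} → V_1 = -3.923
Node n2: branches {R9, R12, R14, R17} → V_2 = -3.870
Node n3: branches {R3, R4, R5, R8, R10} → V_3 = 0.9213
Node n4: branches {R2, R6, R18, R19} → V_4 = 5.012
Node n5: branches {R2, R3, R6, R10, R14, R15, R19, Ix} → V_5 = 5.571
Node n6: branches {R7, R11, R17} → V_6 = -3.482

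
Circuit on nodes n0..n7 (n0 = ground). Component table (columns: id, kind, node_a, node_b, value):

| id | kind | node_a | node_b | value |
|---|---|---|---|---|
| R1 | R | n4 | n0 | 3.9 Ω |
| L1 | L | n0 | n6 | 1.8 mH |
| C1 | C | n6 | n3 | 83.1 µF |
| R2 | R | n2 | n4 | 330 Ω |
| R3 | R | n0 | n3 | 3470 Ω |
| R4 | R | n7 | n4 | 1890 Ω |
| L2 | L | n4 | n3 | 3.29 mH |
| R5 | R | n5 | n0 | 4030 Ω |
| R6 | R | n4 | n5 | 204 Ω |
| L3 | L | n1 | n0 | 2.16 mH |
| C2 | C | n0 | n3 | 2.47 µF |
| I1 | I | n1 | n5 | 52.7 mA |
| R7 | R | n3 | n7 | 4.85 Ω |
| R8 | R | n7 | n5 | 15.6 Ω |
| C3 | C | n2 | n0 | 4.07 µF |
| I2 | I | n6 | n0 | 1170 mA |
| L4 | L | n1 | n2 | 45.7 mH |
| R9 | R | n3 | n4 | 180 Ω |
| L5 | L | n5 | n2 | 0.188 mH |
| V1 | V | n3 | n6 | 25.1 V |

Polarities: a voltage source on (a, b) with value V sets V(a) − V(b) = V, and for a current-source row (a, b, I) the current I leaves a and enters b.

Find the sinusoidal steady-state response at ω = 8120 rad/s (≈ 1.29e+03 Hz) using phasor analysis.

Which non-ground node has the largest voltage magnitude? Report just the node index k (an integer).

3

Apply KCL at each of the 7 non-ground nodes and solve the resulting linear system.
Node n1: branches {L3, I1, L4} → V_1 = 0.07197-1.952j
Node n2: branches {R2, C3, L4, L5} → V_2 = 1.595-23.70j
Node n3: branches {C1, R3, L2, C2, R7, R9, V1} → V_3 = 16.07-24.87j
Node n4: branches {R1, R2, R4, L2, R6, R9} → V_4 = -2.513-3.806j
Node n5: branches {R5, R6, I1, R8, L5} → V_5 = 1.612-22.58j
Node n6: branches {L1, C1, I2, V1} → V_6 = -9.028-24.87j
Node n7: branches {R4, R7, R8} → V_7 = 12.61-24.28j
Source currents: i(V1)=-0.5314-16.32j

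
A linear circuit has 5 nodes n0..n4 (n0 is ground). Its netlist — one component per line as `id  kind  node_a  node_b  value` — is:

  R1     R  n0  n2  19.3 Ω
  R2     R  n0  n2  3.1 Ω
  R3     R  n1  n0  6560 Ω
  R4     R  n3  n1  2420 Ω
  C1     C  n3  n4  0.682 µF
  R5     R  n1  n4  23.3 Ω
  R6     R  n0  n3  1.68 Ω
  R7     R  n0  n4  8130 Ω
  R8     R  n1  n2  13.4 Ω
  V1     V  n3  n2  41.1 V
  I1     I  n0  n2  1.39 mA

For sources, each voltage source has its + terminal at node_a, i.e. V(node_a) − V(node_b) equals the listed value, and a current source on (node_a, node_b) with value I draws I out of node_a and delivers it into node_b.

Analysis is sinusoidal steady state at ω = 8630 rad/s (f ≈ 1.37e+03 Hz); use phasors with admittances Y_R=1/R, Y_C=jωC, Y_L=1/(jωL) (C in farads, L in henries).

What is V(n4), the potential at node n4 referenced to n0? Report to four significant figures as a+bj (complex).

-23.04+8.345j V

Apply KCL at each of the 4 non-ground nodes and solve the resulting linear system.
Node n1: branches {R3, R4, R5, R8} → V_1 = -24.25+3.031j
Node n2: branches {R1, R2, R8, V1, I1} → V_2 = -25.22-0.001535j
Node n3: branches {R4, C1, R6, V1} → V_3 = 15.88-0.001535j
Node n4: branches {C1, R5, R7} → V_4 = -23.04+8.345j
Source currents: i(V1)=-9.517-0.2269j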